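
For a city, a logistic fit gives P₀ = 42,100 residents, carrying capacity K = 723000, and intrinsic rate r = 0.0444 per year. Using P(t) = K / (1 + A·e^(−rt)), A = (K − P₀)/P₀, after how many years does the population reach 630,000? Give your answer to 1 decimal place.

t ≈ 105.8 years

A = (723000 − 42100)/42100 = 16.1734
630000 = 723000/(1 + 16.1734·e^(−0.0444t)) → 1 + 16.1734·e^(−0.0444t) = 1.14762
e^(−0.0444t) = 0.009127 → t = ln(109.56172)/0.0444 = 4.69649/0.0444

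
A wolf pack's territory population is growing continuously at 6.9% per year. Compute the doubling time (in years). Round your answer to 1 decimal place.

doubling time = ln(2) / |r| = 0.69315 / 0.069

doubling time ≈ 10.0 years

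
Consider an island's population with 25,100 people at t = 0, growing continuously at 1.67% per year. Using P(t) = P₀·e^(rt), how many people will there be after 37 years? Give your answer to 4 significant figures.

≈ 46,560 people

P(37) = 25100 · e^(0.0167·37) = 25100 · e^(0.6179)
= 25100 · 1.85503 ≈ 46561.21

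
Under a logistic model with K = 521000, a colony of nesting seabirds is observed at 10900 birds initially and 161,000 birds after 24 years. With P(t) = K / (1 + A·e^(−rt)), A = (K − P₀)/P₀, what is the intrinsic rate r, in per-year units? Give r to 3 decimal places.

r ≈ 0.127 per year

A = (521000 − 10900)/10900 = 46.79817
161000 = 521000/(1 + 46.79817·e^(−r·24)) → e^(−24r) = (3.23602 − 1)/46.79817 = 0.04778
r = −ln(0.04778)/24 = 3.04114/24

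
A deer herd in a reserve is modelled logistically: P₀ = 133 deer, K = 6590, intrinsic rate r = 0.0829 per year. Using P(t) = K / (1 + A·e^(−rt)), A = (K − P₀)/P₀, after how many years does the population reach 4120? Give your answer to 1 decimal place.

t ≈ 53.0 years

A = (6590 − 133)/133 = 48.54887
4120 = 6590/(1 + 48.54887·e^(−0.0829t)) → 1 + 48.54887·e^(−0.0829t) = 1.59951
e^(−0.0829t) = 0.012349 → t = ln(80.98031)/0.0829 = 4.39421/0.0829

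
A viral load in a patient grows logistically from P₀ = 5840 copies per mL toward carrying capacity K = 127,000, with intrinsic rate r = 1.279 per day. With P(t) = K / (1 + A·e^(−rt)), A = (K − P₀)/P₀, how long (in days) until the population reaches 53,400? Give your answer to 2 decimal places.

t ≈ 2.12 days

A = (127000 − 5840)/5840 = 20.74658
53400 = 127000/(1 + 20.74658·e^(−1.279t)) → 1 + 20.74658·e^(−1.279t) = 2.37828
e^(−1.279t) = 0.066434 → t = ln(15.05254)/1.279 = 2.71155/1.279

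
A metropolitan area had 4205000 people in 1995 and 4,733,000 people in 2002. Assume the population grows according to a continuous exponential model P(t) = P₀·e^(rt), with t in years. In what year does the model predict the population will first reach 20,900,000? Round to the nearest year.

year 2090

r = ln(4733000/4205000) / 7 = 0.11828/7 ≈ 0.016898 per year
t = ln(20900000/4205000) / r = 1.60347/0.016898 ≈ 94.89 years after 1995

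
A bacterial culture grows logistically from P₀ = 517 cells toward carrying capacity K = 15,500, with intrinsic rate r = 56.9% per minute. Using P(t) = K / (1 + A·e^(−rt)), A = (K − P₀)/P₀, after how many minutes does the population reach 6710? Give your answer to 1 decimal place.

A = (15500 − 517)/517 = 28.98066
6710 = 15500/(1 + 28.98066·e^(−0.569t)) → 1 + 28.98066·e^(−0.569t) = 2.30999
e^(−0.569t) = 0.045202 → t = ln(22.12289)/0.569 = 3.09661/0.569

t ≈ 5.4 minutes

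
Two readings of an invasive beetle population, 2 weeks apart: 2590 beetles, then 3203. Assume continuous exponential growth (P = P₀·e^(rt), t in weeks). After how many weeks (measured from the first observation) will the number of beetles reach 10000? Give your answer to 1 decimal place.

t ≈ 12.7 weeks

r = ln(3203/2590) / 2 ≈ 0.106215 per week
t = ln(10000/2590) / r = 1.35093 / 0.106215 ≈ 12.719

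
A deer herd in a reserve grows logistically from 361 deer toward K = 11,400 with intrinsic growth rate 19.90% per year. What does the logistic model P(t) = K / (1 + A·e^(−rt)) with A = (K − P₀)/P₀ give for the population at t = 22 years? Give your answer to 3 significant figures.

≈ 8,240 deer

A = (11400 − 361)/361 = 30.57895
P(22) = 11400 / (1 + 30.57895·e^(−0.199·22)) = 11400 / (1 + 30.57895·0.01255)
= 11400 / 1.38378 ≈ 8238.31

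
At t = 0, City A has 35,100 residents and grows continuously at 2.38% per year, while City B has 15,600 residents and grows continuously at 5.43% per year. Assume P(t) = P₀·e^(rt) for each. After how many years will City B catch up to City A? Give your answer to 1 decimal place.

t ≈ 26.6 years

35100·e^(0.0238t) = 15600·e^(0.0543t)
35100/15600 = e^((0.0543 − 0.0238)t) → ln(2.25) = 0.0305·t
t = 0.81093 / 0.0305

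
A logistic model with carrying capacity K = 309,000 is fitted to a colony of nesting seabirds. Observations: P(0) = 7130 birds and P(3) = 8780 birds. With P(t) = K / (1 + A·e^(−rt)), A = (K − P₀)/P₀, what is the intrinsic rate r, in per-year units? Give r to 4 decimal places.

r ≈ 0.0712 per year

A = (309000 − 7130)/7130 = 42.33801
8780 = 309000/(1 + 42.33801·e^(−r·3)) → e^(−3r) = (35.19362 − 1)/42.33801 = 0.807634
r = −ln(0.807634)/3 = 0.21365/3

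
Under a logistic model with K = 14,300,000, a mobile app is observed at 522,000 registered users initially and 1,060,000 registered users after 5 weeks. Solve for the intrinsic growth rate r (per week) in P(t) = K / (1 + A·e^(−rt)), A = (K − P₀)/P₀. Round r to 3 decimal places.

A = (14300000 − 522000)/522000 = 26.39464
1060000 = 14300000/(1 + 26.39464·e^(−r·5)) → e^(−5r) = (13.49057 − 1)/26.39464 = 0.473224
r = −ln(0.473224)/5 = 0.74819/5

r ≈ 0.150 per week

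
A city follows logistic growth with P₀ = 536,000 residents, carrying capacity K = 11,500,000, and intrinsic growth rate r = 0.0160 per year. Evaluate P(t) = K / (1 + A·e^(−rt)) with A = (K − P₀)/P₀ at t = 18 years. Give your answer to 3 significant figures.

A = (11500000 − 536000)/536000 = 20.45522
P(18) = 11500000 / (1 + 20.45522·e^(−0.016·18)) = 11500000 / (1 + 20.45522·0.749762)
= 11500000 / 16.33654 ≈ 703943.38

≈ 704,000 residents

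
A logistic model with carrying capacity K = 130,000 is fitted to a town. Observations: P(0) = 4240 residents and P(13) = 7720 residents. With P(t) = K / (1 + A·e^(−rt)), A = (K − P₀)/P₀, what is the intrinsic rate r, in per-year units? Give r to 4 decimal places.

A = (130000 − 4240)/4240 = 29.66038
7720 = 130000/(1 + 29.66038·e^(−r·13)) → e^(−13r) = (16.83938 − 1)/29.66038 = 0.534025
r = −ln(0.534025)/13 = 0.62731/13

r ≈ 0.0483 per year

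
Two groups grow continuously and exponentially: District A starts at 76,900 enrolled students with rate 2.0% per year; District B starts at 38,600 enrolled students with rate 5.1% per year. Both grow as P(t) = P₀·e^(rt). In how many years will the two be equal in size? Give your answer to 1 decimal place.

t ≈ 22.2 years

76900·e^(0.02t) = 38600·e^(0.051t)
76900/38600 = e^((0.051 − 0.02)t) → ln(1.99223) = 0.031·t
t = 0.68925 / 0.031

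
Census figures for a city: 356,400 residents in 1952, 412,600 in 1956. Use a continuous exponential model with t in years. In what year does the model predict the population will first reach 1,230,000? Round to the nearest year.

r = ln(412600/356400) / 4 = 0.14642/4 ≈ 0.036606 per year
t = ln(1230000/356400) / r = 1.23872/0.036606 ≈ 33.84 years after 1952

year 1986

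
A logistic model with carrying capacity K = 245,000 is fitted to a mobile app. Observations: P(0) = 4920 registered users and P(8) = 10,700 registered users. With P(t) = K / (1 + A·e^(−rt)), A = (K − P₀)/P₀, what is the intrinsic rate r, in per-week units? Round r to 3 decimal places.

r ≈ 0.100 per week

A = (245000 − 4920)/4920 = 48.79675
10700 = 245000/(1 + 48.79675·e^(−r·8)) → e^(−8r) = (22.8972 − 1)/48.79675 = 0.448743
r = −ln(0.448743)/8 = 0.80131/8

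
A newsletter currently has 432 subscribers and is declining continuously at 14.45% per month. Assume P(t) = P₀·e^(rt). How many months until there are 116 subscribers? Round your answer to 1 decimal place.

t ≈ 9.1 months

116 = 432 · e^(-0.1445·t)
t = ln(116/432) / -0.1445 = ln(0.26852) / -0.1445 = -1.31484 / -0.1445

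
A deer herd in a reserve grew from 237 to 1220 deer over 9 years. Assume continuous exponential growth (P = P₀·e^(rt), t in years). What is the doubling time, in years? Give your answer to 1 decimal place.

r = ln(1220/237) / 9 = ln(5.14768) / 9 ≈ 0.182061 per year
doubling time = ln 2 / |r| = 0.69315 / 0.182061

doubling time ≈ 3.8 years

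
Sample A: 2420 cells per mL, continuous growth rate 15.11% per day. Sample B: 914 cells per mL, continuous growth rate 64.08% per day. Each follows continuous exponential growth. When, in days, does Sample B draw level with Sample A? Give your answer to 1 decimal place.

2420·e^(0.1511t) = 914·e^(0.6408t)
2420/914 = e^((0.6408 − 0.1511)t) → ln(2.6477) = 0.4897·t
t = 0.97369 / 0.4897

t ≈ 2.0 days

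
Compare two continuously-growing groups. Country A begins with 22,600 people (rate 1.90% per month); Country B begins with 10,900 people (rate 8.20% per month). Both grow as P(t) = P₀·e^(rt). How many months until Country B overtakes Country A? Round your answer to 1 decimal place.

22600·e^(0.019t) = 10900·e^(0.082t)
22600/10900 = e^((0.082 − 0.019)t) → ln(2.07339) = 0.063·t
t = 0.72919 / 0.063

t ≈ 11.6 months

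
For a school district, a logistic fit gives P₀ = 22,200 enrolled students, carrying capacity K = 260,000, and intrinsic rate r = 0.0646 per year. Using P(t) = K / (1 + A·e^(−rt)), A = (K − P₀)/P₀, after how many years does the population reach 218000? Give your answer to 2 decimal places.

A = (260000 − 22200)/22200 = 10.71171
218000 = 260000/(1 + 10.71171·e^(−0.0646t)) → 1 + 10.71171·e^(−0.0646t) = 1.19266
e^(−0.0646t) = 0.017986 → t = ln(55.59888)/0.0646 = 4.01816/0.0646

t ≈ 62.20 years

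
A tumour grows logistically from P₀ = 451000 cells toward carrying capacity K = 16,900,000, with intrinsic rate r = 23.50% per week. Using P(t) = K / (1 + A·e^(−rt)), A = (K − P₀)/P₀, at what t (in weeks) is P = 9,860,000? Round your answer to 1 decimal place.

A = (16900000 − 451000)/451000 = 36.47228
9860000 = 16900000/(1 + 36.47228·e^(−0.235t)) → 1 + 36.47228·e^(−0.235t) = 1.714
e^(−0.235t) = 0.019576 → t = ln(51.08192)/0.235 = 3.93343/0.235

t ≈ 16.7 weeks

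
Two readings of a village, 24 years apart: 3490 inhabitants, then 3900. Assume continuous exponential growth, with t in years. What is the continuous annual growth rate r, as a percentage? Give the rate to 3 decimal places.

3900 = 3490 · e^(r·24)
e^(24r) = 3900/3490 = 1.11748
r = ln(1.11748) / 24 = 0.11107 / 24

r ≈ 0.463% per year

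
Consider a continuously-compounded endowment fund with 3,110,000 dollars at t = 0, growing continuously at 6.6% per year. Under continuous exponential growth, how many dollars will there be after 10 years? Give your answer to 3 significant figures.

≈ 6,020,000 dollars

P(10) = 3110000 · e^(0.066·10) = 3110000 · e^(0.66)
= 3110000 · 1.93479 ≈ 6017204.16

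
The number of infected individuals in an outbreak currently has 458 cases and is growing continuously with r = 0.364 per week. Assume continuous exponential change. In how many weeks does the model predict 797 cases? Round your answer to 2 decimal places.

t ≈ 1.52 weeks

797 = 458 · e^(0.364·t)
t = ln(797/458) / 0.364 = ln(1.74017) / 0.364 = 0.55399 / 0.364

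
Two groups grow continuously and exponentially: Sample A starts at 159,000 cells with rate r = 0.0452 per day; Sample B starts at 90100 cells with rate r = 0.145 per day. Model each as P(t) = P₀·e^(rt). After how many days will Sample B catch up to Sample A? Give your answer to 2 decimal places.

t ≈ 5.69 days

159000·e^(0.0452t) = 90100·e^(0.145t)
159000/90100 = e^((0.145 − 0.0452)t) → ln(1.76471) = 0.0998·t
t = 0.56798 / 0.0998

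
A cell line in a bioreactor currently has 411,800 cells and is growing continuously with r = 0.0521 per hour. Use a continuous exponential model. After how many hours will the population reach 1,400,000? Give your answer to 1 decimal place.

t ≈ 23.5 hours

1400000 = 411800 · e^(0.0521·t)
t = ln(1400000/411800) / 0.0521 = ln(3.39971) / 0.0521 = 1.22369 / 0.0521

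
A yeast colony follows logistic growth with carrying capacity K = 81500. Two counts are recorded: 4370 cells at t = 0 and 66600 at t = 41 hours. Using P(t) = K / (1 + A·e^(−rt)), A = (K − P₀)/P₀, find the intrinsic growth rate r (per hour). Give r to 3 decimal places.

A = (81500 − 4370)/4370 = 17.64989
66600 = 81500/(1 + 17.64989·e^(−r·41)) → e^(−41r) = (1.22372 − 1)/17.64989 = 0.012676
r = −ln(0.012676)/41 = 4.36807/41

r ≈ 0.107 per hour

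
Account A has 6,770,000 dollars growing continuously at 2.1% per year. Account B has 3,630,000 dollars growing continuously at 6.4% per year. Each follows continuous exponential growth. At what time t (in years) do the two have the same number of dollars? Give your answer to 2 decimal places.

t ≈ 14.49 years

6770000·e^(0.021t) = 3630000·e^(0.064t)
6770000/3630000 = e^((0.064 − 0.021)t) → ln(1.86501) = 0.043·t
t = 0.62327 / 0.043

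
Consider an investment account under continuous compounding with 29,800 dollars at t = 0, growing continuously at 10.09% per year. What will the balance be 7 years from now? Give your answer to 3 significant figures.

≈ 60,400 dollars

P(7) = 29800 · e^(0.1009·7) = 29800 · e^(0.7063)
= 29800 · 2.02648 ≈ 60389.09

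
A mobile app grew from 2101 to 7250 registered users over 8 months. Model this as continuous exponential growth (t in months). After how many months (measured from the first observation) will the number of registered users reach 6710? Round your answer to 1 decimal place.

t ≈ 7.5 months

r = ln(7250/2101) / 8 ≈ 0.154824 per month
t = ln(6710/2101) / r = 1.16119 / 0.154824 ≈ 7.5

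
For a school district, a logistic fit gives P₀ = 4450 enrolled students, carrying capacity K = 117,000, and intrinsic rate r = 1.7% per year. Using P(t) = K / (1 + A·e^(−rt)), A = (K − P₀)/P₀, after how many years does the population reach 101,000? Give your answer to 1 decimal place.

t ≈ 298.4 years

A = (117000 − 4450)/4450 = 25.29213
101000 = 117000/(1 + 25.29213·e^(−0.017t)) → 1 + 25.29213·e^(−0.017t) = 1.15842
e^(−0.017t) = 0.006263 → t = ln(159.6566)/0.017 = 5.07303/0.017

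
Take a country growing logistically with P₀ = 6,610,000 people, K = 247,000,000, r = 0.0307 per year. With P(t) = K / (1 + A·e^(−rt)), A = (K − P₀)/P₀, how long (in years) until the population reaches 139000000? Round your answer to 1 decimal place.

A = (247000000 − 6610000)/6610000 = 36.36762
139000000 = 247000000/(1 + 36.36762·e^(−0.0307t)) → 1 + 36.36762·e^(−0.0307t) = 1.77698
e^(−0.0307t) = 0.021365 → t = ln(46.80648)/0.0307 = 3.84602/0.0307

t ≈ 125.3 years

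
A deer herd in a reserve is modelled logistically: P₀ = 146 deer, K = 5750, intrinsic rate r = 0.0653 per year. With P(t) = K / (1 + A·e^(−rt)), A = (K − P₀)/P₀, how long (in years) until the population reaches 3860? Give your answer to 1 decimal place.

t ≈ 66.8 years

A = (5750 − 146)/146 = 38.38356
3860 = 5750/(1 + 38.38356·e^(−0.0653t)) → 1 + 38.38356·e^(−0.0653t) = 1.48964
e^(−0.0653t) = 0.012756 → t = ln(78.39182)/0.0653 = 4.36172/0.0653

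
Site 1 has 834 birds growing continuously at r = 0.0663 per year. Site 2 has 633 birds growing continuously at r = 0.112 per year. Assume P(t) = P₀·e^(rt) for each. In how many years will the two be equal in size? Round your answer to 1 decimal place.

834·e^(0.0663t) = 633·e^(0.112t)
834/633 = e^((0.112 − 0.0663)t) → ln(1.31754) = 0.0457·t
t = 0.27576 / 0.0457

t ≈ 6.0 years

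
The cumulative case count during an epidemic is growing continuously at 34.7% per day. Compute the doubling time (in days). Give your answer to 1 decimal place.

doubling time ≈ 2.0 days

doubling time = ln(2) / |r| = 0.69315 / 0.347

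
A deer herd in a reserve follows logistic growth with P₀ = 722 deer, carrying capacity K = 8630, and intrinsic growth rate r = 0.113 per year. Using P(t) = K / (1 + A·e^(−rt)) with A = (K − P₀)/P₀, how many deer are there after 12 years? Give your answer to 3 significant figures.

A = (8630 − 722)/722 = 10.95291
P(12) = 8630 / (1 + 10.95291·e^(−0.113·12)) = 8630 / (1 + 10.95291·0.257689)
= 8630 / 3.82245 ≈ 2257.71

≈ 2,260 deer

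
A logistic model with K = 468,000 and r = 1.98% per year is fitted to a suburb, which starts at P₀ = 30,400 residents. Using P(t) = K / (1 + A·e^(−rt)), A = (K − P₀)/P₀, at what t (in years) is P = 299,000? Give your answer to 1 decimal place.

A = (468000 − 30400)/30400 = 14.39474
299000 = 468000/(1 + 14.39474·e^(−0.0198t)) → 1 + 14.39474·e^(−0.0198t) = 1.56522
e^(−0.0198t) = 0.039266 → t = ln(25.46761)/0.0198 = 3.23741/0.0198

t ≈ 163.5 years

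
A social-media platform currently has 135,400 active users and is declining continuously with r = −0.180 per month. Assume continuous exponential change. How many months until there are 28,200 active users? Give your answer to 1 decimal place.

t ≈ 8.7 months

28200 = 135400 · e^(-0.18·t)
t = ln(28200/135400) / -0.18 = ln(0.20827) / -0.18 = -1.56891 / -0.18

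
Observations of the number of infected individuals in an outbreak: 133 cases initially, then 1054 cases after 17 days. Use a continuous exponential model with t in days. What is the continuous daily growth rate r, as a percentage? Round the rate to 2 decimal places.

r ≈ 12.18% per day

1054 = 133 · e^(r·17)
e^(17r) = 1054/133 = 7.92481
r = ln(7.92481) / 17 = 2.07 / 17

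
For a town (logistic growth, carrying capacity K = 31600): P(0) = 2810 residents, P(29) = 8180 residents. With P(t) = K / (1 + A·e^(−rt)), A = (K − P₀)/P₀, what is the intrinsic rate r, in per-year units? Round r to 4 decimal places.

r ≈ 0.0440 per year

A = (31600 − 2810)/2810 = 10.24555
8180 = 31600/(1 + 10.24555·e^(−r·29)) → e^(−29r) = (3.86308 − 1)/10.24555 = 0.279446
r = −ln(0.279446)/29 = 1.27495/29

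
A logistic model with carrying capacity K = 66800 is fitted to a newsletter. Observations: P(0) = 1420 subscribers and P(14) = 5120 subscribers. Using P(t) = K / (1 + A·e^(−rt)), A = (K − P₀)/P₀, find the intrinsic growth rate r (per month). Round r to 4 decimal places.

r ≈ 0.0958 per month

A = (66800 − 1420)/1420 = 46.04225
5120 = 66800/(1 + 46.04225·e^(−r·14)) → e^(−14r) = (13.04688 − 1)/46.04225 = 0.261648
r = −ln(0.261648)/14 = 1.34075/14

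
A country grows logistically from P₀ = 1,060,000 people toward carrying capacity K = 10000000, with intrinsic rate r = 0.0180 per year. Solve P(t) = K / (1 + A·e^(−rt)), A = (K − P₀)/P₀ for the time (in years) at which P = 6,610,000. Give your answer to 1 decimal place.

t ≈ 155.6 years

A = (10000000 − 1060000)/1060000 = 8.43396
6610000 = 10000000/(1 + 8.43396·e^(−0.018t)) → 1 + 8.43396·e^(−0.018t) = 1.51286
e^(−0.018t) = 0.060809 → t = ln(16.44498)/0.018 = 2.80002/0.018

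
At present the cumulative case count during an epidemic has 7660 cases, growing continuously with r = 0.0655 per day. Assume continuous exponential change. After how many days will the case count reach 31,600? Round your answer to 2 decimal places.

t ≈ 21.64 days

31600 = 7660 · e^(0.0655·t)
t = ln(31600/7660) / 0.0655 = ln(4.12533) / 0.0655 = 1.41715 / 0.0655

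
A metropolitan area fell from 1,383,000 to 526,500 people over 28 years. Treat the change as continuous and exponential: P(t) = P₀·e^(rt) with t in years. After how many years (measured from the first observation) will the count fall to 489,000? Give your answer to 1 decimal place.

r = ln(526500/1383000) / 28 ≈ -0.034491 per year
t = ln(489000/1383000) / r = -1.03965 / -0.034491 ≈ 30.142

t ≈ 30.1 years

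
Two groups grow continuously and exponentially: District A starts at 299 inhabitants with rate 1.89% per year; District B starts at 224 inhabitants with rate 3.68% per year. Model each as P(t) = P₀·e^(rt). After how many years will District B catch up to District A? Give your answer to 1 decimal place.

299·e^(0.0189t) = 224·e^(0.0368t)
299/224 = e^((0.0368 − 0.0189)t) → ln(1.33482) = 0.0179·t
t = 0.2888 / 0.0179

t ≈ 16.1 years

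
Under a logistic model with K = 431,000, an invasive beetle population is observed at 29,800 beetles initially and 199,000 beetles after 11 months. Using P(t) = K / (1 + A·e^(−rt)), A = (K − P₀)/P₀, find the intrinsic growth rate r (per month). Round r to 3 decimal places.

A = (431000 − 29800)/29800 = 13.46309
199000 = 431000/(1 + 13.46309·e^(−r·11)) → e^(−11r) = (2.16583 − 1)/13.46309 = 0.086594
r = −ln(0.086594)/11 = 2.44652/11

r ≈ 0.222 per month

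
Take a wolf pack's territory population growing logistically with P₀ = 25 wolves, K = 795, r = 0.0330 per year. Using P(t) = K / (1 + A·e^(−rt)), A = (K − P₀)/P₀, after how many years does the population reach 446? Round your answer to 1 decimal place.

A = (795 − 25)/25 = 30.8
446 = 795/(1 + 30.8·e^(−0.033t)) → 1 + 30.8·e^(−0.033t) = 1.78251
e^(−0.033t) = 0.025406 → t = ln(39.36046)/0.033 = 3.67276/0.033

t ≈ 111.3 years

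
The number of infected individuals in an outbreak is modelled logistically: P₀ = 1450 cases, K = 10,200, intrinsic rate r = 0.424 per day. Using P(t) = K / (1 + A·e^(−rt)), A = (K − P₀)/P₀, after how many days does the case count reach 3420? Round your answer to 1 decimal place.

t ≈ 2.6 days

A = (10200 − 1450)/1450 = 6.03448
3420 = 10200/(1 + 6.03448·e^(−0.424t)) → 1 + 6.03448·e^(−0.424t) = 2.98246
e^(−0.424t) = 0.328521 → t = ln(3.04394)/0.424 = 1.11315/0.424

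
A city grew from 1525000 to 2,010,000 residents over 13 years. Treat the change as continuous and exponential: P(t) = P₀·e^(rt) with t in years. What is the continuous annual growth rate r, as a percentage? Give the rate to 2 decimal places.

2010000 = 1525000 · e^(r·13)
e^(13r) = 2010000/1525000 = 1.31803
r = ln(1.31803) / 13 = 0.27614 / 13

r ≈ 2.12% per year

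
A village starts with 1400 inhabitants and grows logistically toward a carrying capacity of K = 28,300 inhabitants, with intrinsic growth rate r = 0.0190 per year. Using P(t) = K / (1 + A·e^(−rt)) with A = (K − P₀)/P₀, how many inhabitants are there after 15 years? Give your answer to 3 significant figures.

A = (28300 − 1400)/1400 = 19.21429
P(15) = 28300 / (1 + 19.21429·e^(−0.019·15)) = 28300 / (1 + 19.21429·0.752014)
= 28300 / 15.44942 ≈ 1831.78

≈ 1,830 inhabitants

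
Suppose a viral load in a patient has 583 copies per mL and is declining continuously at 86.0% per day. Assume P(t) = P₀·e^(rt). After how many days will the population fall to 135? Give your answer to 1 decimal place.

135 = 583 · e^(-0.86·t)
t = ln(135/583) / -0.86 = ln(0.23156) / -0.86 = -1.46291 / -0.86

t ≈ 1.7 days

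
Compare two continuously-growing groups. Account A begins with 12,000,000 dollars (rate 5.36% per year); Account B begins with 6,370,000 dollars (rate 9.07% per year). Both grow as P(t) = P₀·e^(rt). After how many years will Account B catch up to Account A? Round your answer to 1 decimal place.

12000000·e^(0.0536t) = 6370000·e^(0.0907t)
12000000/6370000 = e^((0.0907 − 0.0536)t) → ln(1.88383) = 0.0371·t
t = 0.63331 / 0.0371

t ≈ 17.1 years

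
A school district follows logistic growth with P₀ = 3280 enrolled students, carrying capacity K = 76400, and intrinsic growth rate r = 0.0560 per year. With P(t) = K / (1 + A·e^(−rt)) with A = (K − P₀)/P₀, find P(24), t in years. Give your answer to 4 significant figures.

A = (76400 − 3280)/3280 = 22.29268
P(24) = 76400 / (1 + 22.29268·e^(−0.056·24)) = 76400 / (1 + 22.29268·0.2608)
= 76400 / 6.81394 ≈ 11212.31

≈ 11,210 enrolled students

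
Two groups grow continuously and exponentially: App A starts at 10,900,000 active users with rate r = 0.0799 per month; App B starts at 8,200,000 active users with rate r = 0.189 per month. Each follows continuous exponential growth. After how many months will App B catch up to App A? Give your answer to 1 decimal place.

10900000·e^(0.0799t) = 8200000·e^(0.189t)
10900000/8200000 = e^((0.189 − 0.0799)t) → ln(1.32927) = 0.1091·t
t = 0.28463 / 0.1091

t ≈ 2.6 months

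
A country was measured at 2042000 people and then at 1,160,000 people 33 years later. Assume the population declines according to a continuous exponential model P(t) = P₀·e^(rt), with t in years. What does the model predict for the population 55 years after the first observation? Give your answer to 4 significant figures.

≈ 795,700 people

r = ln(1160000/2042000) / 33 ≈ -0.017137 per year
P(55) = 2042000 · e^(-0.017137·55) = 2042000 · 0.38965 ≈ 795657.49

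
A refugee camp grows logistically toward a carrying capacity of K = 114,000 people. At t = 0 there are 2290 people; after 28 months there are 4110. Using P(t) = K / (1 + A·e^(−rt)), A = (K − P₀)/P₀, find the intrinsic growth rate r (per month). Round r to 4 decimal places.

A = (114000 − 2290)/2290 = 48.78166
4110 = 114000/(1 + 48.78166·e^(−r·28)) → e^(−28r) = (27.73723 − 1)/48.78166 = 0.5481
r = −ln(0.5481)/28 = 0.6013/28

r ≈ 0.0215 per month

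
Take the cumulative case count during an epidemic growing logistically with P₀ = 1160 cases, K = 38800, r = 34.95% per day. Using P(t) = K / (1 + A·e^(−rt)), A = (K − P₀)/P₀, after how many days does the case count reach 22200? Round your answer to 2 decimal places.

A = (38800 − 1160)/1160 = 32.44828
22200 = 38800/(1 + 32.44828·e^(−0.3495t)) → 1 + 32.44828·e^(−0.3495t) = 1.74775
e^(−0.3495t) = 0.023044 → t = ln(43.39468)/0.3495 = 3.77034/0.3495

t ≈ 10.79 days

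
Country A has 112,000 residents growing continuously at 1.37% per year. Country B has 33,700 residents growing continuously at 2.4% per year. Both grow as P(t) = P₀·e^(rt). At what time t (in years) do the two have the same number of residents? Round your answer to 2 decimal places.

t ≈ 116.60 years

112000·e^(0.0137t) = 33700·e^(0.024t)
112000/33700 = e^((0.024 − 0.0137)t) → ln(3.32344) = 0.0103·t
t = 1.201 / 0.0103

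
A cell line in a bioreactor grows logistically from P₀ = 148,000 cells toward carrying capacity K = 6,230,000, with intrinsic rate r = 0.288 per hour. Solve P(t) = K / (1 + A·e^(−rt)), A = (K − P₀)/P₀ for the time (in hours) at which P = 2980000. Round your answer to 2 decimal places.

A = (6230000 − 148000)/148000 = 41.09459
2980000 = 6230000/(1 + 41.09459·e^(−0.288t)) → 1 + 41.09459·e^(−0.288t) = 2.0906
e^(−0.288t) = 0.026539 → t = ln(37.68058)/0.288 = 3.62914/0.288

t ≈ 12.60 hours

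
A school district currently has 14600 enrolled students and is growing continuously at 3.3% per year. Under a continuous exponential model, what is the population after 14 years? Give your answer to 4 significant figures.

P(14) = 14600 · e^(0.033·14) = 14600 · e^(0.462)
= 14600 · 1.58725 ≈ 23173.78

≈ 23,170 enrolled students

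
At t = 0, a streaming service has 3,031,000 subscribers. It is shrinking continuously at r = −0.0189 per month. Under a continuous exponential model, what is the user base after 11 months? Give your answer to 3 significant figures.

≈ 2,460,000 subscribers

P(11) = 3031000 · e^(-0.0189·11) = 3031000 · e^(-0.2079)
= 3031000 · 0.81229 ≈ 2462045.72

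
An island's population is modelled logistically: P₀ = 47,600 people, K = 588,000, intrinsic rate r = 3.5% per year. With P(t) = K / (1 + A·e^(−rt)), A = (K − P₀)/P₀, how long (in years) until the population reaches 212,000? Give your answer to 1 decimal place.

A = (588000 − 47600)/47600 = 11.35294
212000 = 588000/(1 + 11.35294·e^(−0.035t)) → 1 + 11.35294·e^(−0.035t) = 2.77358
e^(−0.035t) = 0.156223 → t = ln(6.40113)/0.035 = 1.85647/0.035

t ≈ 53.0 years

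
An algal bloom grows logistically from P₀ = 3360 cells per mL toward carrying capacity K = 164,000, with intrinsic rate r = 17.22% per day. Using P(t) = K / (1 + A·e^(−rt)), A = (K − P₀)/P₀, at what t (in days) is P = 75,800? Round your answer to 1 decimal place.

A = (164000 − 3360)/3360 = 47.80952
75800 = 164000/(1 + 47.80952·e^(−0.1722t)) → 1 + 47.80952·e^(−0.1722t) = 2.16359
e^(−0.1722t) = 0.024338 → t = ln(41.088)/0.1722 = 3.71572/0.1722

t ≈ 21.6 days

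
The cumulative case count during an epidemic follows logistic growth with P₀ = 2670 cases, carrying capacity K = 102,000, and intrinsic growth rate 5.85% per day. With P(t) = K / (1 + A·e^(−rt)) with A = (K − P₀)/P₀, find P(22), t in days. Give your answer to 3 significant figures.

A = (102000 − 2670)/2670 = 37.20225
P(22) = 102000 / (1 + 37.20225·e^(−0.0585·22)) = 102000 / (1 + 37.20225·0.276098)
= 102000 / 11.27146 ≈ 9049.4

≈ 9,050 cases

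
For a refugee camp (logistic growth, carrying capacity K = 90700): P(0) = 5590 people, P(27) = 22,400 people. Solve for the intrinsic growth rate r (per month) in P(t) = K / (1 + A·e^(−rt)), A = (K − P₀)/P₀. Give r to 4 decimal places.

A = (90700 − 5590)/5590 = 15.2254
22400 = 90700/(1 + 15.2254·e^(−r·27)) → e^(−27r) = (4.04911 − 1)/15.2254 = 0.200264
r = −ln(0.200264)/27 = 1.60812/27

r ≈ 0.0596 per month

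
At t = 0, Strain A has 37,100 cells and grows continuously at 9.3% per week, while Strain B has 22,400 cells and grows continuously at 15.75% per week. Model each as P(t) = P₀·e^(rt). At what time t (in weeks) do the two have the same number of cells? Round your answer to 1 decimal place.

t ≈ 7.8 weeks

37100·e^(0.093t) = 22400·e^(0.1575t)
37100/22400 = e^((0.1575 − 0.093)t) → ln(1.65625) = 0.0645·t
t = 0.50456 / 0.0645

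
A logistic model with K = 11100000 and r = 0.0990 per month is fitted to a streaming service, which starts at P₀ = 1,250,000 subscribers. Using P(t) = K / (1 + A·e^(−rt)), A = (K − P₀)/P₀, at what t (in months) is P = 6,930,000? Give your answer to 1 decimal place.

t ≈ 26.0 months

A = (11100000 − 1250000)/1250000 = 7.88
6930000 = 11100000/(1 + 7.88·e^(−0.099t)) → 1 + 7.88·e^(−0.099t) = 1.60173
e^(−0.099t) = 0.076362 → t = ln(13.09554)/0.099 = 2.57227/0.099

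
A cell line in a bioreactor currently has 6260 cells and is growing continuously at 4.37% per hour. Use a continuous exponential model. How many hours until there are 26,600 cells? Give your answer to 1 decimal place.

26600 = 6260 · e^(0.0437·t)
t = ln(26600/6260) / 0.0437 = ln(4.2492) / 0.0437 = 1.44673 / 0.0437

t ≈ 33.1 hours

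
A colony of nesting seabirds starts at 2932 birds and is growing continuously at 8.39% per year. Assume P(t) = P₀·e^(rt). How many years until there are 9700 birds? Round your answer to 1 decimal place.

t ≈ 14.3 years

9700 = 2932 · e^(0.0839·t)
t = ln(9700/2932) / 0.0839 = ln(3.30832) / 0.0839 = 1.19644 / 0.0839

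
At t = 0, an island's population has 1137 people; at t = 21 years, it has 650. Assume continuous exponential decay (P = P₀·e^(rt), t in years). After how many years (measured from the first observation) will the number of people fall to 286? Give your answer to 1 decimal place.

t ≈ 51.8 years

r = ln(650/1137) / 21 ≈ -0.026627 per year
t = ln(286/1137) / r = -1.38016 / -0.026627 ≈ 51.832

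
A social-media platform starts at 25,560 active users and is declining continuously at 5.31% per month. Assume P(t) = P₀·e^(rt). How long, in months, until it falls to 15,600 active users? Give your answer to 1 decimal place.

15600 = 25560 · e^(-0.0531·t)
t = ln(15600/25560) / -0.0531 = ln(0.61033) / -0.0531 = -0.49376 / -0.0531

t ≈ 9.3 months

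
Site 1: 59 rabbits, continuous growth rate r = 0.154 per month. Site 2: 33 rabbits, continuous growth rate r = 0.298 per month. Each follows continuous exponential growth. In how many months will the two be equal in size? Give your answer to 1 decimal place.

59·e^(0.154t) = 33·e^(0.298t)
59/33 = e^((0.298 − 0.154)t) → ln(1.78788) = 0.144·t
t = 0.58103 / 0.144

t ≈ 4.0 months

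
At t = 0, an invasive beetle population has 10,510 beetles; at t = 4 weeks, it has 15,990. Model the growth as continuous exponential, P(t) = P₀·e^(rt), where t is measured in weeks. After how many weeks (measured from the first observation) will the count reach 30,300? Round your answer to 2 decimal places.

r = ln(15990/10510) / 4 ≈ 0.104909 per week
t = ln(30300/10510) / r = 1.05882 / 0.104909 ≈ 10.093

t ≈ 10.09 weeks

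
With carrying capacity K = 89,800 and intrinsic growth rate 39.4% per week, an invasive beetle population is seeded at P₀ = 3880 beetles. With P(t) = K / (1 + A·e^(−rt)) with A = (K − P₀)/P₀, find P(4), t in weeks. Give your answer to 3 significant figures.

≈ 16,100 beetles

A = (89800 − 3880)/3880 = 22.14433
P(4) = 89800 / (1 + 22.14433·e^(−0.394·4)) = 89800 / (1 + 22.14433·0.206801)
= 89800 / 5.57946 ≈ 16094.74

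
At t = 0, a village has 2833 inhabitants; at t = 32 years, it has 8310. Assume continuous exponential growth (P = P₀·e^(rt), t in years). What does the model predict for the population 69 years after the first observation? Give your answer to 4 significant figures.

≈ 28,840 inhabitants

r = ln(8310/2833) / 32 ≈ 0.033629 per year
P(69) = 2833 · e^(0.033629·69) = 2833 · 10.17965 ≈ 28838.96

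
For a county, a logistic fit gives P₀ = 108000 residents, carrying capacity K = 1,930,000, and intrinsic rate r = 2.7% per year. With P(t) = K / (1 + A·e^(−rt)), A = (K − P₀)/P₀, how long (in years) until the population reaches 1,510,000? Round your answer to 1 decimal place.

t ≈ 152.0 years

A = (1930000 − 108000)/108000 = 16.87037
1510000 = 1930000/(1 + 16.87037·e^(−0.027t)) → 1 + 16.87037·e^(−0.027t) = 1.27815
e^(−0.027t) = 0.016487 → t = ln(60.653)/0.027 = 4.10517/0.027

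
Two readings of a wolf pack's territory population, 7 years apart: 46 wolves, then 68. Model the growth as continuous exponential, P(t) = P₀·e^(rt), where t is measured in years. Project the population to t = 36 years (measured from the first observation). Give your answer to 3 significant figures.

r = ln(68/46) / 7 ≈ 0.055838 per year
P(36) = 46 · e^(0.055838·36) = 46 · 7.46458 ≈ 343.37

≈ 343 wolves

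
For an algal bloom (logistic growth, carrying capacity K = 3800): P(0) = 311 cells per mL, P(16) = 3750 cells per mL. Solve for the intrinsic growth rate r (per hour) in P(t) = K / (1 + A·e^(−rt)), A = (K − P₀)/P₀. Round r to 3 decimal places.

r ≈ 0.421 per hour

A = (3800 − 311)/311 = 11.21865
3750 = 3800/(1 + 11.21865·e^(−r·16)) → e^(−16r) = (1.01333 − 1)/11.21865 = 0.001188
r = −ln(0.001188)/16 = 6.73507/16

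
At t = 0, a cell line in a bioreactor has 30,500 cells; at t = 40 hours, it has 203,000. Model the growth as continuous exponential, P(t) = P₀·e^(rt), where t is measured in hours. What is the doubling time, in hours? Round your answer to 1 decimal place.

doubling time ≈ 14.6 hours

r = ln(203000/30500) / 40 = ln(6.65574) / 40 ≈ 0.047387 per hour
doubling time = ln 2 / |r| = 0.69315 / 0.047387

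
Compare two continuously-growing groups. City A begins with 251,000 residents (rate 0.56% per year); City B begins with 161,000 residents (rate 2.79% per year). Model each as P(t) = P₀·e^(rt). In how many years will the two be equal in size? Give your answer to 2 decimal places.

t ≈ 19.91 years

251000·e^(0.0056t) = 161000·e^(0.0279t)
251000/161000 = e^((0.0279 − 0.0056)t) → ln(1.55901) = 0.0223·t
t = 0.44405 / 0.0223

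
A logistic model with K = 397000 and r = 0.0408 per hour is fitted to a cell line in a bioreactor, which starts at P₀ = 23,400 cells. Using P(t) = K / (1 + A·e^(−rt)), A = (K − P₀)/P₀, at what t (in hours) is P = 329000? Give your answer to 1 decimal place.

t ≈ 106.5 hours

A = (397000 − 23400)/23400 = 15.96581
329000 = 397000/(1 + 15.96581·e^(−0.0408t)) → 1 + 15.96581·e^(−0.0408t) = 1.20669
e^(−0.0408t) = 0.012946 → t = ln(77.24635)/0.0408 = 4.347/0.0408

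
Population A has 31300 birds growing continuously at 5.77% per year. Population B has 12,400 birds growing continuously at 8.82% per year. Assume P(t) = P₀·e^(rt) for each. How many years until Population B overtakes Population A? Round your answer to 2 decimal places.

t ≈ 30.36 years

31300·e^(0.0577t) = 12400·e^(0.0882t)
31300/12400 = e^((0.0882 − 0.0577)t) → ln(2.52419) = 0.0305·t
t = 0.92592 / 0.0305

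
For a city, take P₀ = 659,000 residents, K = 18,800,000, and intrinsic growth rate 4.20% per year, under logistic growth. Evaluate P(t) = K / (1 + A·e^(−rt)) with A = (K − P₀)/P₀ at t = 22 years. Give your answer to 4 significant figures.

≈ 1,576,000 residents

A = (18800000 − 659000)/659000 = 27.52807
P(22) = 18800000 / (1 + 27.52807·e^(−0.042·22)) = 18800000 / (1 + 27.52807·0.396928)
= 18800000 / 11.92667 ≈ 1576299.57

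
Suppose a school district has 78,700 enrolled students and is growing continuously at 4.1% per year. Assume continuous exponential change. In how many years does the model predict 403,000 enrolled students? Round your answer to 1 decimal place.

403000 = 78700 · e^(0.041·t)
t = ln(403000/78700) / 0.041 = ln(5.12071) / 0.041 = 1.63329 / 0.041

t ≈ 39.8 years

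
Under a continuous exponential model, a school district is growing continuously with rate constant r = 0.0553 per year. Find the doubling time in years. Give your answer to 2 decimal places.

doubling time = ln(2) / |r| = 0.69315 / 0.0553

doubling time ≈ 12.53 years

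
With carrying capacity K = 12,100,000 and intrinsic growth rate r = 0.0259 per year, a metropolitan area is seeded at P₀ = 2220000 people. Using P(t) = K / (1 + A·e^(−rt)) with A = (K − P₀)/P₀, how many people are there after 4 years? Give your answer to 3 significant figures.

A = (12100000 − 2220000)/2220000 = 4.45045
P(4) = 12100000 / (1 + 4.45045·e^(−0.0259·4)) = 12100000 / (1 + 4.45045·0.901586)
= 12100000 / 5.01246 ≈ 2413982.81

≈ 2,410,000 people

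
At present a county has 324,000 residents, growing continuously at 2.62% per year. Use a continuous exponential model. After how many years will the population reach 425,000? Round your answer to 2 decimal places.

425000 = 324000 · e^(0.0262·t)
t = ln(425000/324000) / 0.0262 = ln(1.31173) / 0.0262 = 0.27135 / 0.0262

t ≈ 10.36 years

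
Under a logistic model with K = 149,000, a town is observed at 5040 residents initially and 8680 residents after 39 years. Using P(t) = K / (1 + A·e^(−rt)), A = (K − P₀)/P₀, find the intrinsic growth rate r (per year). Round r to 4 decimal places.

A = (149000 − 5040)/5040 = 28.56349
8680 = 149000/(1 + 28.56349·e^(−r·39)) → e^(−39r) = (17.1659 − 1)/28.56349 = 0.565964
r = −ln(0.565964)/39 = 0.56923/39

r ≈ 0.0146 per year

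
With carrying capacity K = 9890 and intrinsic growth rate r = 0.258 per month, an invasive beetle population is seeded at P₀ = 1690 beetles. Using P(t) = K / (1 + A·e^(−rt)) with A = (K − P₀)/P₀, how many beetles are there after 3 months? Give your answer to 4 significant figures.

≈ 3,055 beetles

A = (9890 − 1690)/1690 = 4.85207
P(3) = 9890 / (1 + 4.85207·e^(−0.258·3)) = 9890 / (1 + 4.85207·0.461165)
= 9890 / 3.2376 ≈ 3054.73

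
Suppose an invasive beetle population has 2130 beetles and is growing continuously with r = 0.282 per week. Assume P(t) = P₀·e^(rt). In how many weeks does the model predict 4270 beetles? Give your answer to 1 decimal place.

4270 = 2130 · e^(0.282·t)
t = ln(4270/2130) / 0.282 = ln(2.00469) / 0.282 = 0.69549 / 0.282

t ≈ 2.5 weeks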